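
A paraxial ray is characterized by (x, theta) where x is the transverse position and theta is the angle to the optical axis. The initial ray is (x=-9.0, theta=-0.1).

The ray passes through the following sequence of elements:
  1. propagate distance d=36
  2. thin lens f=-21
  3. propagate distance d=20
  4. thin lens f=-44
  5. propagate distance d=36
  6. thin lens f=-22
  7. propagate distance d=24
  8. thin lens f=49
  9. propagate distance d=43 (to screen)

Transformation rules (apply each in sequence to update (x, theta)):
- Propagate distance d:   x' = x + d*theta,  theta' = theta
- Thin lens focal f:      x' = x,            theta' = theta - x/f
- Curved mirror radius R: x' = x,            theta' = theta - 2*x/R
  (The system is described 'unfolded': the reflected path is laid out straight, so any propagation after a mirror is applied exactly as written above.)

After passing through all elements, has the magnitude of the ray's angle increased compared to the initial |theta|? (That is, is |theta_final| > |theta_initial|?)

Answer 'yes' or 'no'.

Answer: yes

Derivation:
Initial: x=-9.0000 theta=-0.1000
After 1 (propagate distance d=36): x=-12.6000 theta=-0.1000
After 2 (thin lens f=-21): x=-12.6000 theta=-0.7000
After 3 (propagate distance d=20): x=-26.6000 theta=-0.7000
After 4 (thin lens f=-44): x=-26.6000 theta=-287/220 (≈-1.3045)
After 5 (propagate distance d=36): x=-4046/55 (≈-73.5636) theta=-287/220 (≈-1.3045)
After 6 (thin lens f=-22): x=-4046/55 (≈-73.5636) theta=-11249/2420 (≈-4.6483)
After 7 (propagate distance d=24): x=-22400/121 (≈-185.1240) theta=-11249/2420 (≈-4.6483)
After 8 (thin lens f=49): x=-22400/121 (≈-185.1240) theta=-14743/16940 (≈-0.8703)
After 9 (propagate distance d=43 (to screen)): x=-3769949/16940 (≈-222.5472) theta=-14743/16940 (≈-0.8703)
|theta_initial|=0.1000 |theta_final|=14743/16940 (≈0.8703) -> increased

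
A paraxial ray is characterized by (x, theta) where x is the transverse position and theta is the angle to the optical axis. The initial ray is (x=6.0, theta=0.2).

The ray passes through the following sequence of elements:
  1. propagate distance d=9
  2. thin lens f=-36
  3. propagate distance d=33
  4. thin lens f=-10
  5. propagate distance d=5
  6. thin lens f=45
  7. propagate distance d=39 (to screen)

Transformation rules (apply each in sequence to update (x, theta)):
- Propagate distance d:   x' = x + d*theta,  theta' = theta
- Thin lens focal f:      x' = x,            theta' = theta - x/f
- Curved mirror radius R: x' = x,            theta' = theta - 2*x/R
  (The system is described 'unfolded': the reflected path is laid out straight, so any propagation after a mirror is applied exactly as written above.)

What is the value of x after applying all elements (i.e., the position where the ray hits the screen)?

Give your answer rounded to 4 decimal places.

Answer: 104.8828

Derivation:
Initial: x=6.0000 theta=0.2000
After 1 (propagate distance d=9): x=7.8000 theta=0.2000
After 2 (thin lens f=-36): x=7.8000 theta=5/12 (≈0.4167)
After 3 (propagate distance d=33): x=21.5500 theta=5/12 (≈0.4167)
After 4 (thin lens f=-10): x=21.5500 theta=1543/600 (≈2.5717)
After 5 (propagate distance d=5): x=4129/120 (≈34.4083) theta=1543/600 (≈2.5717)
After 6 (thin lens f=45): x=4129/120 (≈34.4083) theta=4879/2700 (≈1.8070)
After 7 (propagate distance d=39 (to screen)): x=188789/1800 (≈104.8828) theta=4879/2700 (≈1.8070)
Rounded to 4 decimal places: x = 104.8828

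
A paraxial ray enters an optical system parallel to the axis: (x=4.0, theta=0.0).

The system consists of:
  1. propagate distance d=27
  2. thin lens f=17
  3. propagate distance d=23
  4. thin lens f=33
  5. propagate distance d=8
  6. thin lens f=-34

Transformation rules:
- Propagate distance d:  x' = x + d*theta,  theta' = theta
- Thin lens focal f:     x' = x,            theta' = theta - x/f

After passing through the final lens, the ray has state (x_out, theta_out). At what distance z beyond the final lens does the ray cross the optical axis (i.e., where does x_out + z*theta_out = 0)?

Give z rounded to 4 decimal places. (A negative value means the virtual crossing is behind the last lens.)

Answer: -10.5676

Derivation:
Initial: x=4.0000 theta=0.0000
After 1 (propagate distance d=27): x=4.0000 theta=0.0000
After 2 (thin lens f=17): x=4.0000 theta=-4/17 (≈-0.2353)
After 3 (propagate distance d=23): x=-24/17 (≈-1.4118) theta=-4/17 (≈-0.2353)
After 4 (thin lens f=33): x=-24/17 (≈-1.4118) theta=-36/187 (≈-0.1925)
After 5 (propagate distance d=8): x=-552/187 (≈-2.9519) theta=-36/187 (≈-0.1925)
After 6 (thin lens f=-34): x=-552/187 (≈-2.9519) theta=-888/3179 (≈-0.2793)
z_focus = -x_out/theta_out = -(-552/187)/(-888/3179) = -391/37 ≈ -10.5676
Rounded to 4 decimal places: z = -10.5676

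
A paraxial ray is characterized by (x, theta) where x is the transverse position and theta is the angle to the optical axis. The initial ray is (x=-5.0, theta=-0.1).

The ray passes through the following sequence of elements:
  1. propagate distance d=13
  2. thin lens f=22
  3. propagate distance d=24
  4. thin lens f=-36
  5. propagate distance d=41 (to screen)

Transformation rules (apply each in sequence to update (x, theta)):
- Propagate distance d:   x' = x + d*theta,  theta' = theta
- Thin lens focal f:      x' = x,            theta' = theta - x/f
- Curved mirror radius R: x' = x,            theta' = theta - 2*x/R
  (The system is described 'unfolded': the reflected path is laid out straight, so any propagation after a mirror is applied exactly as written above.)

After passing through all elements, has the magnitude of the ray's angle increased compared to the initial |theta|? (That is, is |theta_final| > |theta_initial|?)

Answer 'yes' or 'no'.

Answer: yes

Derivation:
Initial: x=-5.0000 theta=-0.1000
After 1 (propagate distance d=13): x=-6.3000 theta=-0.1000
After 2 (thin lens f=22): x=-6.3000 theta=41/220 (≈0.1864)
After 3 (propagate distance d=24): x=-201/110 (≈-1.8273) theta=41/220 (≈0.1864)
After 4 (thin lens f=-36): x=-201/110 (≈-1.8273) theta=179/1320 (≈0.1356)
After 5 (propagate distance d=41 (to screen)): x=4927/1320 (≈3.7326) theta=179/1320 (≈0.1356)
|theta_initial|=0.1000 |theta_final|=179/1320 (≈0.1356) -> increased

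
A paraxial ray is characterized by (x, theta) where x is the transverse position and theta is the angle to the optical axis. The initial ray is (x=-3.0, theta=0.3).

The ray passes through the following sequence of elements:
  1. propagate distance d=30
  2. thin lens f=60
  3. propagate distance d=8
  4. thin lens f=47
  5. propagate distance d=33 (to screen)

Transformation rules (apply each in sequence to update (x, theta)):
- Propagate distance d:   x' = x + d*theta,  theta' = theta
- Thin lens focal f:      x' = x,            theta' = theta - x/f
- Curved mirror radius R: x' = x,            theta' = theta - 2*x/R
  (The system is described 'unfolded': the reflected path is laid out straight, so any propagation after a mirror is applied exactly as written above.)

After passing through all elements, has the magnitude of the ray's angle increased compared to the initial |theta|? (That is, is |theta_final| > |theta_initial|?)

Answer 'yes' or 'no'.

Answer: no

Derivation:
Initial: x=-3.0000 theta=0.3000
After 1 (propagate distance d=30): x=6.0000 theta=0.3000
After 2 (thin lens f=60): x=6.0000 theta=0.2000
After 3 (propagate distance d=8): x=7.6000 theta=0.2000
After 4 (thin lens f=47): x=7.6000 theta=9/235 (≈0.0383)
After 5 (propagate distance d=33 (to screen)): x=2083/235 (≈8.8638) theta=9/235 (≈0.0383)
|theta_initial|=0.3000 |theta_final|=9/235 (≈0.0383) -> not increased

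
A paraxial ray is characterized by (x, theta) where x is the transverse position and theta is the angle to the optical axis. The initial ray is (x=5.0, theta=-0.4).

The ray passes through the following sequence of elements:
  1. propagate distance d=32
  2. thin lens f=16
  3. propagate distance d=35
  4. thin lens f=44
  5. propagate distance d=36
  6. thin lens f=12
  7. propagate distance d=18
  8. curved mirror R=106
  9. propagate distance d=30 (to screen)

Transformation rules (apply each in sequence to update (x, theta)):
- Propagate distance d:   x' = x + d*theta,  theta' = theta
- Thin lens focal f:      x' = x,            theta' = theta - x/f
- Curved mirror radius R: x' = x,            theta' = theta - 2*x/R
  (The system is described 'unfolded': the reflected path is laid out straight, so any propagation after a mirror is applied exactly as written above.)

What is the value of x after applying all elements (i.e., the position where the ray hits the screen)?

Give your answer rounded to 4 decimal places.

Answer: 1.1615

Derivation:
Initial: x=5.0000 theta=-0.4000
After 1 (propagate distance d=32): x=-7.8000 theta=-0.4000
After 2 (thin lens f=16): x=-7.8000 theta=0.0875
After 3 (propagate distance d=35): x=-4.7375 theta=0.0875
After 4 (thin lens f=44): x=-4.7375 theta=687/3520 (≈0.1952)
After 5 (propagate distance d=36): x=1007/440 (≈2.2886) theta=687/3520 (≈0.1952)
After 6 (thin lens f=12): x=1007/440 (≈2.2886) theta=47/10560 (≈0.0045)
After 7 (propagate distance d=18): x=379/160 (≈2.3688) theta=47/10560 (≈0.0045)
After 8 (curved mirror R=106): x=379/160 (≈2.3688) theta=-22523/559680 (≈-0.0402)
After 9 (propagate distance d=30 (to screen)): x=54171/46640 (≈1.1615) theta=-22523/559680 (≈-0.0402)
Rounded to 4 decimal places: x = 1.1615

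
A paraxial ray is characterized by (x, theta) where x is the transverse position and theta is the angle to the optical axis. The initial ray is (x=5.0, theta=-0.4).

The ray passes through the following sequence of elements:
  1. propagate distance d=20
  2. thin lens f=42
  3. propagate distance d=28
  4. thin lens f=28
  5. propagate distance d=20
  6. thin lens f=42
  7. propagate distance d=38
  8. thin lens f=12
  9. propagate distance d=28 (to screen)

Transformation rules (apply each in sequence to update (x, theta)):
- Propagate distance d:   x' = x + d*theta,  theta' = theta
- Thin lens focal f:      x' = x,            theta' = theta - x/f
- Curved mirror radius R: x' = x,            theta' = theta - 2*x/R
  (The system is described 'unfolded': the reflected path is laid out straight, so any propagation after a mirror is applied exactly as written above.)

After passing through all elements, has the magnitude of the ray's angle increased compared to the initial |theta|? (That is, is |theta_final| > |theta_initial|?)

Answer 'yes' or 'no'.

Answer: no

Derivation:
Initial: x=5.0000 theta=-0.4000
After 1 (propagate distance d=20): x=-3.0000 theta=-0.4000
After 2 (thin lens f=42): x=-3.0000 theta=-23/70 (≈-0.3286)
After 3 (propagate distance d=28): x=-12.2000 theta=-23/70 (≈-0.3286)
After 4 (thin lens f=28): x=-12.2000 theta=3/28 (≈0.1071)
After 5 (propagate distance d=20): x=-352/35 (≈-10.0571) theta=3/28 (≈0.1071)
After 6 (thin lens f=42): x=-352/35 (≈-10.0571) theta=1019/2940 (≈0.3466)
After 7 (propagate distance d=38): x=4577/1470 (≈3.1136) theta=1019/2940 (≈0.3466)
After 8 (thin lens f=12): x=4577/1470 (≈3.1136) theta=1537/17640 (≈0.0871)
After 9 (propagate distance d=28 (to screen)): x=2449/441 (≈5.5533) theta=1537/17640 (≈0.0871)
|theta_initial|=0.4000 |theta_final|=1537/17640 (≈0.0871) -> not increased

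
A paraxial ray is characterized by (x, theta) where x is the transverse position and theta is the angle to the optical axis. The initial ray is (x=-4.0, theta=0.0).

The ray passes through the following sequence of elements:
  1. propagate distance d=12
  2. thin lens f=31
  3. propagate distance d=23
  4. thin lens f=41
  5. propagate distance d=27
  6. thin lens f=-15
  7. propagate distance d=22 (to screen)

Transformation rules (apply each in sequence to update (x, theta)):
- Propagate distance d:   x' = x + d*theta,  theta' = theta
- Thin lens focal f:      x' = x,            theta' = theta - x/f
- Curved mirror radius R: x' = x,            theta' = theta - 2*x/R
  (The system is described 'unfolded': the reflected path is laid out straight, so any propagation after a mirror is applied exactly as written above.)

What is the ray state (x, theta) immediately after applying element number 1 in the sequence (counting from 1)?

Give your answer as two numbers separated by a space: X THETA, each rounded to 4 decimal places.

Initial: x=-4.0000 theta=0.0000
After 1 (propagate distance d=12): x=-4.0000 theta=0.0000
Rounded to 4 decimal places: x = -4.0000, theta = 0.0000

Answer: -4.0000 0.0000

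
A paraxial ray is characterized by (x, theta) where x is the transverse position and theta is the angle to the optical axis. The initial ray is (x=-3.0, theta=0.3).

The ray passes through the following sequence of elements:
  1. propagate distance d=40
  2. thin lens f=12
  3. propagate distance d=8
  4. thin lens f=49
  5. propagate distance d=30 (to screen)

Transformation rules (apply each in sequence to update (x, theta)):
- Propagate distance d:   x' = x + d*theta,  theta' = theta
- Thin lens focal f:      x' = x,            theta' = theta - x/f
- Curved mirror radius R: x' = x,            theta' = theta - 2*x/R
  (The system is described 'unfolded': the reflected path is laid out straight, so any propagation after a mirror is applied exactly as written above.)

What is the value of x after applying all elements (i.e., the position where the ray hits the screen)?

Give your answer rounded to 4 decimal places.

Answer: -11.4061

Derivation:
Initial: x=-3.0000 theta=0.3000
After 1 (propagate distance d=40): x=9.0000 theta=0.3000
After 2 (thin lens f=12): x=9.0000 theta=-0.4500
After 3 (propagate distance d=8): x=5.4000 theta=-0.4500
After 4 (thin lens f=49): x=5.4000 theta=-549/980 (≈-0.5602)
After 5 (propagate distance d=30 (to screen)): x=-5589/490 (≈-11.4061) theta=-549/980 (≈-0.5602)
Rounded to 4 decimal places: x = -11.4061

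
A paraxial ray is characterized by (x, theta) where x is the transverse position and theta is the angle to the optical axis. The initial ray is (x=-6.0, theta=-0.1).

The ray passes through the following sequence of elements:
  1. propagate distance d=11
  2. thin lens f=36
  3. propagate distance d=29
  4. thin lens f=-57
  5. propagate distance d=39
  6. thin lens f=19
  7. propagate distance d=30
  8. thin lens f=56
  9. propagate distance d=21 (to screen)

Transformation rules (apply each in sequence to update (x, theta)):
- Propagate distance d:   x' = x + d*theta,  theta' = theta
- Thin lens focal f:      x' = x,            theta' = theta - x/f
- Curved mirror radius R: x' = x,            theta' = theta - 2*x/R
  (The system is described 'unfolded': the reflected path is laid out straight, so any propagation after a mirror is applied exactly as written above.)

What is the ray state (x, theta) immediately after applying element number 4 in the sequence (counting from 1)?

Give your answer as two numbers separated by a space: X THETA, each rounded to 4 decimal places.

Answer: -4.2806 0.0221

Derivation:
Initial: x=-6.0000 theta=-0.1000
After 1 (propagate distance d=11): x=-7.1000 theta=-0.1000
After 2 (thin lens f=36): x=-7.1000 theta=7/72 (≈0.0972)
After 3 (propagate distance d=29): x=-1541/360 (≈-4.2806) theta=7/72 (≈0.0972)
After 4 (thin lens f=-57): x=-1541/360 (≈-4.2806) theta=227/10260 (≈0.0221)
Rounded to 4 decimal places: x = -4.2806, theta = 0.0221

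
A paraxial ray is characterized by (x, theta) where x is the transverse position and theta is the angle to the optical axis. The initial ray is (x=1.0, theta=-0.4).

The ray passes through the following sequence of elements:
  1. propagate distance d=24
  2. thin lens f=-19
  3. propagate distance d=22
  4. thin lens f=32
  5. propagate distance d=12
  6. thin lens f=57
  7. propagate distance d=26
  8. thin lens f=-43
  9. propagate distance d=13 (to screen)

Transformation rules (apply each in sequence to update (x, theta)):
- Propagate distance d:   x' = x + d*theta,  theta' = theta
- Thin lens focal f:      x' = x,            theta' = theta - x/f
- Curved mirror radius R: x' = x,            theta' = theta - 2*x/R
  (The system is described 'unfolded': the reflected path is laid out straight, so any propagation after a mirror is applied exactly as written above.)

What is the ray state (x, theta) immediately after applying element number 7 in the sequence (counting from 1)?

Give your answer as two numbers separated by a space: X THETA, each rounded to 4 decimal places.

Answer: -14.8040 0.4818

Derivation:
Initial: x=1.0000 theta=-0.4000
After 1 (propagate distance d=24): x=-8.6000 theta=-0.4000
After 2 (thin lens f=-19): x=-8.6000 theta=-81/95 (≈-0.8526)
After 3 (propagate distance d=22): x=-2599/95 (≈-27.3579) theta=-81/95 (≈-0.8526)
After 4 (thin lens f=32): x=-2599/95 (≈-27.3579) theta=7/3040 (≈0.0023)
After 5 (propagate distance d=12): x=-20771/760 (≈-27.3303) theta=7/3040 (≈0.0023)
After 6 (thin lens f=57): x=-20771/760 (≈-27.3303) theta=83483/173280 (≈0.4818)
After 7 (propagate distance d=26): x=-256523/17328 (≈-14.8040) theta=83483/173280 (≈0.4818)
Rounded to 4 decimal places: x = -14.8040, theta = 0.4818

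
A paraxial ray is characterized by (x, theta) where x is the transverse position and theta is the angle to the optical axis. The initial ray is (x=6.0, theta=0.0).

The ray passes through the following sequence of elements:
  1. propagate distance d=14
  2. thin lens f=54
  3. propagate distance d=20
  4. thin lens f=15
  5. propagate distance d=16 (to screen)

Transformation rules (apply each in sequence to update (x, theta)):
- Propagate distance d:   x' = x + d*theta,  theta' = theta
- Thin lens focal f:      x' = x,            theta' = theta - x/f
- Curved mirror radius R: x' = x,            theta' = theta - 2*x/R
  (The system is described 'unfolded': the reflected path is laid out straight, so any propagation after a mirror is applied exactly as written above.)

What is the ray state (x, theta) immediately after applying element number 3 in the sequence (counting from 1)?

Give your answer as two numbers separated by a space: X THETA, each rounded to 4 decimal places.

Initial: x=6.0000 theta=0.0000
After 1 (propagate distance d=14): x=6.0000 theta=0.0000
After 2 (thin lens f=54): x=6.0000 theta=-1/9 (≈-0.1111)
After 3 (propagate distance d=20): x=34/9 (≈3.7778) theta=-1/9 (≈-0.1111)
Rounded to 4 decimal places: x = 3.7778, theta = -0.1111

Answer: 3.7778 -0.1111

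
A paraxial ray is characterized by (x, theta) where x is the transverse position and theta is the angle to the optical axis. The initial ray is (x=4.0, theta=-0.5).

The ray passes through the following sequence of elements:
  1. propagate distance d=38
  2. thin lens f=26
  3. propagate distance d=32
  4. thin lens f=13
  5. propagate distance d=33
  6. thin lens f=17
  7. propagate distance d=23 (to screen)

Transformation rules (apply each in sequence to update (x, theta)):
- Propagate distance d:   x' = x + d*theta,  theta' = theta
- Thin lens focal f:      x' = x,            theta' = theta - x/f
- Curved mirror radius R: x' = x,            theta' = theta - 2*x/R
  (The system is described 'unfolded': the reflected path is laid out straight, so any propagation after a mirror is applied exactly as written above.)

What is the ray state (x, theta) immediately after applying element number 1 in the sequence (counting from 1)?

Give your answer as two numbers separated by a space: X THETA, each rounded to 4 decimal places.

Initial: x=4.0000 theta=-0.5000
After 1 (propagate distance d=38): x=-15.0000 theta=-0.5000
Rounded to 4 decimal places: x = -15.0000, theta = -0.5000

Answer: -15.0000 -0.5000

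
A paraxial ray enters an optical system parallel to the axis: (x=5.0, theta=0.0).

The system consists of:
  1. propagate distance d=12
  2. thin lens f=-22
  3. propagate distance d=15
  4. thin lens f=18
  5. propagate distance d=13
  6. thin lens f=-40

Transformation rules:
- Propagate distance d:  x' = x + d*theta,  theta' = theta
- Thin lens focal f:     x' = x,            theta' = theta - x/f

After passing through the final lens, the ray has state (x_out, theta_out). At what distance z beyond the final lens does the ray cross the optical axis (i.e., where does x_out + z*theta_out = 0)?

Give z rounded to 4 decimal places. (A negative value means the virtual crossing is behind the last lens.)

Initial: x=5.0000 theta=0.0000
After 1 (propagate distance d=12): x=5.0000 theta=0.0000
After 2 (thin lens f=-22): x=5.0000 theta=5/22 (≈0.2273)
After 3 (propagate distance d=15): x=185/22 (≈8.4091) theta=5/22 (≈0.2273)
After 4 (thin lens f=18): x=185/22 (≈8.4091) theta=-95/396 (≈-0.2399)
After 5 (propagate distance d=13): x=2095/396 (≈5.2904) theta=-95/396 (≈-0.2399)
After 6 (thin lens f=-40): x=2095/396 (≈5.2904) theta=-31/288 (≈-0.1076)
z_focus = -x_out/theta_out = -(2095/396)/(-31/288) = 16760/341 ≈ 49.1496
Rounded to 4 decimal places: z = 49.1496

Answer: 49.1496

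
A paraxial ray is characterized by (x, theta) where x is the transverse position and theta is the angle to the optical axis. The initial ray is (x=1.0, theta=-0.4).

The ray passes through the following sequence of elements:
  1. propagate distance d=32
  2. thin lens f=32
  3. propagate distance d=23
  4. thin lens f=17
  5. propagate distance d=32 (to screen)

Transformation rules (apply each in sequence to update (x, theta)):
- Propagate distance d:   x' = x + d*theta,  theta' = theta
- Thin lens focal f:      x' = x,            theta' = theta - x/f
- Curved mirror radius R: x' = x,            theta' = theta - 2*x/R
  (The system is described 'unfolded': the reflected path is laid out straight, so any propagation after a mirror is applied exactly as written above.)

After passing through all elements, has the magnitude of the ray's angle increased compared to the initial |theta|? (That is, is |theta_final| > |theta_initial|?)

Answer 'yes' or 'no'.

Answer: yes

Derivation:
Initial: x=1.0000 theta=-0.4000
After 1 (propagate distance d=32): x=-11.8000 theta=-0.4000
After 2 (thin lens f=32): x=-11.8000 theta=-1/32 (≈-0.0313)
After 3 (propagate distance d=23): x=-2003/160 (≈-12.5188) theta=-1/32 (≈-0.0313)
After 4 (thin lens f=17): x=-2003/160 (≈-12.5188) theta=959/1360 (≈0.7051)
After 5 (propagate distance d=32 (to screen)): x=5465/544 (≈10.0460) theta=959/1360 (≈0.7051)
|theta_initial|=0.4000 |theta_final|=959/1360 (≈0.7051) -> increased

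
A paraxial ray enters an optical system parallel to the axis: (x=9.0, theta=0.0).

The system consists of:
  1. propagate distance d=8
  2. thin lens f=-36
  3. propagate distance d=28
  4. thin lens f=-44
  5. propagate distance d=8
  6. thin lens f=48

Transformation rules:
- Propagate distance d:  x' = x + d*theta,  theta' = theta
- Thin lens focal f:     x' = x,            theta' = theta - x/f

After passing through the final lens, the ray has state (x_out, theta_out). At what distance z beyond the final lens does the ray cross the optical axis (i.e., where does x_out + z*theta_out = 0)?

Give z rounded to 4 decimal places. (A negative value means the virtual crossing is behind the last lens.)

Initial: x=9.0000 theta=0.0000
After 1 (propagate distance d=8): x=9.0000 theta=0.0000
After 2 (thin lens f=-36): x=9.0000 theta=0.2500
After 3 (propagate distance d=28): x=16.0000 theta=0.2500
After 4 (thin lens f=-44): x=16.0000 theta=27/44 (≈0.6136)
After 5 (propagate distance d=8): x=230/11 (≈20.9091) theta=27/44 (≈0.6136)
After 6 (thin lens f=48): x=230/11 (≈20.9091) theta=47/264 (≈0.1780)
z_focus = -x_out/theta_out = -(230/11)/(47/264) = -5520/47 ≈ -117.4468
Rounded to 4 decimal places: z = -117.4468

Answer: -117.4468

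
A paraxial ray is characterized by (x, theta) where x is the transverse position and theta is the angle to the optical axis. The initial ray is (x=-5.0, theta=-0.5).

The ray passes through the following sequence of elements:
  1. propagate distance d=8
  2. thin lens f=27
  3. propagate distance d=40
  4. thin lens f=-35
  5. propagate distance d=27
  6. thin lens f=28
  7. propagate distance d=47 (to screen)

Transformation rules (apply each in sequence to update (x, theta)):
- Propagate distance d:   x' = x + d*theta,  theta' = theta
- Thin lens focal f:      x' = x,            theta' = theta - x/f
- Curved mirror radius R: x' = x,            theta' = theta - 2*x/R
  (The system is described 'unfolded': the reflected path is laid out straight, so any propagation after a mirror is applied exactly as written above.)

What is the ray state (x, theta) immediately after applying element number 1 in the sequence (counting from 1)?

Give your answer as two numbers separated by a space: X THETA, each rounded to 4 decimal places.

Initial: x=-5.0000 theta=-0.5000
After 1 (propagate distance d=8): x=-9.0000 theta=-0.5000
Rounded to 4 decimal places: x = -9.0000, theta = -0.5000

Answer: -9.0000 -0.5000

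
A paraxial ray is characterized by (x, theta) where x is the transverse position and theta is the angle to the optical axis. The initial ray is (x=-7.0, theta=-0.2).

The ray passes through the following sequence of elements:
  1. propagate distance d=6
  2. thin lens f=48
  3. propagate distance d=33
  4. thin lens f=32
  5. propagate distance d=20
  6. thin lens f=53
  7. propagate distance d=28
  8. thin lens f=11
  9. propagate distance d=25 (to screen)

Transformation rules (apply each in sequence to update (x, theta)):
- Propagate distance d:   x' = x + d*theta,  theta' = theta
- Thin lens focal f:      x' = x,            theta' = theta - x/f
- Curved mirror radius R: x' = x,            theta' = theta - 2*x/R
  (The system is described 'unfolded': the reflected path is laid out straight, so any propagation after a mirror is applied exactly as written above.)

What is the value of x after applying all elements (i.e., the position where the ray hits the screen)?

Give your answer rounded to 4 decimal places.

Initial: x=-7.0000 theta=-0.2000
After 1 (propagate distance d=6): x=-8.2000 theta=-0.2000
After 2 (thin lens f=48): x=-8.2000 theta=-7/240 (≈-0.0292)
After 3 (propagate distance d=33): x=-9.1625 theta=-7/240 (≈-0.0292)
After 4 (thin lens f=32): x=-9.1625 theta=395/1536 (≈0.2572)
After 5 (propagate distance d=20): x=-7717/1920 (≈-4.0193) theta=395/1536 (≈0.2572)
After 6 (thin lens f=53): x=-7717/1920 (≈-4.0193) theta=45181/135680 (≈0.3330)
After 7 (propagate distance d=28): x=13495/2544 (≈5.3046) theta=45181/135680 (≈0.3330)
After 8 (thin lens f=11): x=13495/2544 (≈5.3046) theta=-668227/4477440 (≈-0.1492)
After 9 (propagate distance d=25 (to screen)): x=1409105/895488 (≈1.5736) theta=-668227/4477440 (≈-0.1492)
Rounded to 4 decimal places: x = 1.5736

Answer: 1.5736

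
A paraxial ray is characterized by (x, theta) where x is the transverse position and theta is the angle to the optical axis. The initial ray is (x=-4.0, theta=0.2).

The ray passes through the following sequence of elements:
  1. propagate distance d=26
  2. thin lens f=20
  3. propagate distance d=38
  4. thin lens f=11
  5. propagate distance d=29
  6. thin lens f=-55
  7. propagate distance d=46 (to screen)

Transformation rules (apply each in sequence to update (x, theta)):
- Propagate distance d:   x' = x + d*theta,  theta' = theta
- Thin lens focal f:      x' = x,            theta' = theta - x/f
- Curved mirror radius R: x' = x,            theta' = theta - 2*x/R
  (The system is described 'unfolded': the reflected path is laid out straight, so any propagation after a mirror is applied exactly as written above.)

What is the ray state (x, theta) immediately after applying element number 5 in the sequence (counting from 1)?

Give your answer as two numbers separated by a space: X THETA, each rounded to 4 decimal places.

Answer: -6.6091 -0.4527

Derivation:
Initial: x=-4.0000 theta=0.2000
After 1 (propagate distance d=26): x=1.2000 theta=0.2000
After 2 (thin lens f=20): x=1.2000 theta=0.1400
After 3 (propagate distance d=38): x=6.5200 theta=0.1400
After 4 (thin lens f=11): x=6.5200 theta=-249/550 (≈-0.4527)
After 5 (propagate distance d=29): x=-727/110 (≈-6.6091) theta=-249/550 (≈-0.4527)
Rounded to 4 decimal places: x = -6.6091, theta = -0.4527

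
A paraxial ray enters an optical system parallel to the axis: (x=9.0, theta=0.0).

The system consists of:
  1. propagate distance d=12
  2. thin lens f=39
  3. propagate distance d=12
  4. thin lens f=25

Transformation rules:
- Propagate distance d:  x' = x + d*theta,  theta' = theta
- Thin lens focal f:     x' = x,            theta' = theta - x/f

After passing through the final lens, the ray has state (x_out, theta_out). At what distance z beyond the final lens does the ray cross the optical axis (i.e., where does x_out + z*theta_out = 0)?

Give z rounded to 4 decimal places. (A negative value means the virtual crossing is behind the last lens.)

Initial: x=9.0000 theta=0.0000
After 1 (propagate distance d=12): x=9.0000 theta=0.0000
After 2 (thin lens f=39): x=9.0000 theta=-3/13 (≈-0.2308)
After 3 (propagate distance d=12): x=81/13 (≈6.2308) theta=-3/13 (≈-0.2308)
After 4 (thin lens f=25): x=81/13 (≈6.2308) theta=-0.4800
z_focus = -x_out/theta_out = -(81/13)/(-0.4800) = 675/52 ≈ 12.9808
Rounded to 4 decimal places: z = 12.9808

Answer: 12.9808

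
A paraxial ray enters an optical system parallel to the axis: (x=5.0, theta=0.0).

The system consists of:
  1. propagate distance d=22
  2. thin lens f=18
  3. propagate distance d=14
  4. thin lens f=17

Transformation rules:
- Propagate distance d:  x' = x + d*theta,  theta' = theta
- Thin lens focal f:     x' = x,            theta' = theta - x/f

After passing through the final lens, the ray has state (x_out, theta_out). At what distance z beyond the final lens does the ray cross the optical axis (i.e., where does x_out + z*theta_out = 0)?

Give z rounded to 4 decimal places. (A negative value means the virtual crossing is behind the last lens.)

Answer: 3.2381

Derivation:
Initial: x=5.0000 theta=0.0000
After 1 (propagate distance d=22): x=5.0000 theta=0.0000
After 2 (thin lens f=18): x=5.0000 theta=-5/18 (≈-0.2778)
After 3 (propagate distance d=14): x=10/9 (≈1.1111) theta=-5/18 (≈-0.2778)
After 4 (thin lens f=17): x=10/9 (≈1.1111) theta=-35/102 (≈-0.3431)
z_focus = -x_out/theta_out = -(10/9)/(-35/102) = 68/21 ≈ 3.2381
Rounded to 4 decimal places: z = 3.2381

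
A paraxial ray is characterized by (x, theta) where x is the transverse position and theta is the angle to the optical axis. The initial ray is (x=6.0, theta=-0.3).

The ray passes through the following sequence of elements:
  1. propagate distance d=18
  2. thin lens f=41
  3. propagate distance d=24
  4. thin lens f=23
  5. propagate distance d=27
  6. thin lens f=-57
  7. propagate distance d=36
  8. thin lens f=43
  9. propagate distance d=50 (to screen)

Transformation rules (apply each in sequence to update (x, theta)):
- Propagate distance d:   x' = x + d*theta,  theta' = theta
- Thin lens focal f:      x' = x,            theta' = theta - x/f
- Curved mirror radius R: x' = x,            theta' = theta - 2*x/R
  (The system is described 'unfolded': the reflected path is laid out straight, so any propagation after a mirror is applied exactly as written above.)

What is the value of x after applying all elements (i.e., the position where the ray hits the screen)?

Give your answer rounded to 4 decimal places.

Answer: -5.0038

Derivation:
Initial: x=6.0000 theta=-0.3000
After 1 (propagate distance d=18): x=0.6000 theta=-0.3000
After 2 (thin lens f=41): x=0.6000 theta=-129/410 (≈-0.3146)
After 3 (propagate distance d=24): x=-285/41 (≈-6.9512) theta=-129/410 (≈-0.3146)
After 4 (thin lens f=23): x=-285/41 (≈-6.9512) theta=-117/9430 (≈-0.0124)
After 5 (propagate distance d=27): x=-68709/9430 (≈-7.2862) theta=-117/9430 (≈-0.0124)
After 6 (thin lens f=-57): x=-68709/9430 (≈-7.2862) theta=-12563/89585 (≈-0.1402)
After 7 (propagate distance d=36): x=-2210007/179170 (≈-12.3347) theta=-12563/89585 (≈-0.1402)
After 8 (thin lens f=43): x=-2210007/179170 (≈-12.3347) theta=1129589/7704310 (≈0.1466)
After 9 (propagate distance d=50 (to screen)): x=-38550851/7704310 (≈-5.0038) theta=1129589/7704310 (≈0.1466)
Rounded to 4 decimal places: x = -5.0038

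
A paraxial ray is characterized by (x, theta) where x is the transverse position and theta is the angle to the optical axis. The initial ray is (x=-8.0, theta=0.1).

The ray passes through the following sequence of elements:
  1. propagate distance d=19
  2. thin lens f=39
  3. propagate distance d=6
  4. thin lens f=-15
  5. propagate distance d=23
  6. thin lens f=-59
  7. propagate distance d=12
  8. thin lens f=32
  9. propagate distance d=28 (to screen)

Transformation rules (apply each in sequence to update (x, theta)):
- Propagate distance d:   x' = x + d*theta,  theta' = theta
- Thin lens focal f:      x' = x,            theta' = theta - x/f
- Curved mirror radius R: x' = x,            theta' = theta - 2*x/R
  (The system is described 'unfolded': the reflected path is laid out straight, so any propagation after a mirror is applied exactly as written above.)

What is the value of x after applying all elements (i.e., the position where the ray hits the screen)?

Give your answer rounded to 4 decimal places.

Answer: -4.9435

Derivation:
Initial: x=-8.0000 theta=0.1000
After 1 (propagate distance d=19): x=-6.1000 theta=0.1000
After 2 (thin lens f=39): x=-6.1000 theta=10/39 (≈0.2564)
After 3 (propagate distance d=6): x=-593/130 (≈-4.5615) theta=10/39 (≈0.2564)
After 4 (thin lens f=-15): x=-593/130 (≈-4.5615) theta=-31/650 (≈-0.0477)
After 5 (propagate distance d=23): x=-1839/325 (≈-5.6585) theta=-31/650 (≈-0.0477)
After 6 (thin lens f=-59): x=-1839/325 (≈-5.6585) theta=-5507/38350 (≈-0.1436)
After 7 (propagate distance d=12): x=-141543/19175 (≈-7.3816) theta=-5507/38350 (≈-0.1436)
After 8 (thin lens f=32): x=-141543/19175 (≈-7.3816) theta=53431/613600 (≈0.0871)
After 9 (propagate distance d=28 (to screen)): x=-12853/2600 (≈-4.9435) theta=53431/613600 (≈0.0871)
Rounded to 4 decimal places: x = -4.9435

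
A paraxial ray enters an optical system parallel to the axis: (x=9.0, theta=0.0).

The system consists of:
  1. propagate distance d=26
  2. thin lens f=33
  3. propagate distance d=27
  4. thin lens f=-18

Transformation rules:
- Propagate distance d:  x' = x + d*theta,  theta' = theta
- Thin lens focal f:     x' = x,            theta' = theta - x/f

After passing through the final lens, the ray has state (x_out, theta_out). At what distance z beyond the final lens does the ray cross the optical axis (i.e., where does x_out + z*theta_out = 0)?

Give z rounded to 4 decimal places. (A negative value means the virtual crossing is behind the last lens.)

Initial: x=9.0000 theta=0.0000
After 1 (propagate distance d=26): x=9.0000 theta=0.0000
After 2 (thin lens f=33): x=9.0000 theta=-3/11 (≈-0.2727)
After 3 (propagate distance d=27): x=18/11 (≈1.6364) theta=-3/11 (≈-0.2727)
After 4 (thin lens f=-18): x=18/11 (≈1.6364) theta=-2/11 (≈-0.1818)
z_focus = -x_out/theta_out = -(18/11)/(-2/11) = 9.0000
Rounded to 4 decimal places: z = 9.0000

Answer: 9.0000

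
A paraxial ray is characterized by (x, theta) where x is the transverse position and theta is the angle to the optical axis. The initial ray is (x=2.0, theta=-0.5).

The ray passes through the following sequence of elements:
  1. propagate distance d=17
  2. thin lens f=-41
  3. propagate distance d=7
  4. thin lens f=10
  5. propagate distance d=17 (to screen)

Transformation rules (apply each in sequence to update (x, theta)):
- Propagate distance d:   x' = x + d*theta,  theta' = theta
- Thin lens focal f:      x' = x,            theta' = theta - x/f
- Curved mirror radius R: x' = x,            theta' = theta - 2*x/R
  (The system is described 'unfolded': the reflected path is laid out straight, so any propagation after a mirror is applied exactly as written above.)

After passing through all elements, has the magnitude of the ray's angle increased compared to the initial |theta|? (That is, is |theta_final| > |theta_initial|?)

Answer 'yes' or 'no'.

Answer: no

Derivation:
Initial: x=2.0000 theta=-0.5000
After 1 (propagate distance d=17): x=-6.5000 theta=-0.5000
After 2 (thin lens f=-41): x=-6.5000 theta=-27/41 (≈-0.6585)
After 3 (propagate distance d=7): x=-911/82 (≈-11.1098) theta=-27/41 (≈-0.6585)
After 4 (thin lens f=10): x=-911/82 (≈-11.1098) theta=371/820 (≈0.4524)
After 5 (propagate distance d=17 (to screen)): x=-2803/820 (≈-3.4183) theta=371/820 (≈0.4524)
|theta_initial|=0.5000 |theta_final|=371/820 (≈0.4524) -> not increased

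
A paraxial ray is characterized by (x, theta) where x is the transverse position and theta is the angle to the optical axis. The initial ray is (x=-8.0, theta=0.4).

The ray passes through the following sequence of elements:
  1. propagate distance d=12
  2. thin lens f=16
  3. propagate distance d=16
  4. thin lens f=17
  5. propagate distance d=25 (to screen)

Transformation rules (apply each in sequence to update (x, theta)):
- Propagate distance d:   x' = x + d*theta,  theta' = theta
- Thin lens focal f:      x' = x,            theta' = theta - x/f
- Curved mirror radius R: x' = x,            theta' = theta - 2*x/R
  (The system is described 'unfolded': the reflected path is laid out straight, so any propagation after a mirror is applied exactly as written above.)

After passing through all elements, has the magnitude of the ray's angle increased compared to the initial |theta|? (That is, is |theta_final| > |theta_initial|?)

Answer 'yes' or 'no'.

Initial: x=-8.0000 theta=0.4000
After 1 (propagate distance d=12): x=-3.2000 theta=0.4000
After 2 (thin lens f=16): x=-3.2000 theta=0.6000
After 3 (propagate distance d=16): x=6.4000 theta=0.6000
After 4 (thin lens f=17): x=6.4000 theta=19/85 (≈0.2235)
After 5 (propagate distance d=25 (to screen)): x=1019/85 (≈11.9882) theta=19/85 (≈0.2235)
|theta_initial|=0.4000 |theta_final|=19/85 (≈0.2235) -> not increased

Answer: no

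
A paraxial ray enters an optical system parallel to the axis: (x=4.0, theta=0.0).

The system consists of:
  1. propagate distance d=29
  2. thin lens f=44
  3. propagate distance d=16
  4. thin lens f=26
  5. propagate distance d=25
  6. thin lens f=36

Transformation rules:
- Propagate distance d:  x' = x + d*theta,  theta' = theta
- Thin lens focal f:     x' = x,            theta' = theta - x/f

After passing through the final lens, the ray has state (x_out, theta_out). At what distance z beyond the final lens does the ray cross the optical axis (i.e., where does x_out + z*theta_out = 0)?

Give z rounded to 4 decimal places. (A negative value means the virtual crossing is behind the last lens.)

Initial: x=4.0000 theta=0.0000
After 1 (propagate distance d=29): x=4.0000 theta=0.0000
After 2 (thin lens f=44): x=4.0000 theta=-1/11 (≈-0.0909)
After 3 (propagate distance d=16): x=28/11 (≈2.5455) theta=-1/11 (≈-0.0909)
After 4 (thin lens f=26): x=28/11 (≈2.5455) theta=-27/143 (≈-0.1888)
After 5 (propagate distance d=25): x=-311/143 (≈-2.1748) theta=-27/143 (≈-0.1888)
After 6 (thin lens f=36): x=-311/143 (≈-2.1748) theta=-661/5148 (≈-0.1284)
z_focus = -x_out/theta_out = -(-311/143)/(-661/5148) = -11196/661 ≈ -16.9380
Rounded to 4 decimal places: z = -16.9380

Answer: -16.9380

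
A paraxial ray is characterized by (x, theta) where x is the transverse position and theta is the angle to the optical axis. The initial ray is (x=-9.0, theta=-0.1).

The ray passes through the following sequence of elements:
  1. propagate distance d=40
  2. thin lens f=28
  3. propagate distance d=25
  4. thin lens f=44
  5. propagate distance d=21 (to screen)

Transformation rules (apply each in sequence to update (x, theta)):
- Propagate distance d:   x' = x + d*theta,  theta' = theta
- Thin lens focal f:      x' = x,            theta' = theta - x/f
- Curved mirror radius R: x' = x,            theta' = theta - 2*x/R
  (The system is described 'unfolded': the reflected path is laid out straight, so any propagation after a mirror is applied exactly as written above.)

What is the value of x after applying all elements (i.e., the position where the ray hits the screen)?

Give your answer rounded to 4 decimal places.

Answer: 5.6151

Derivation:
Initial: x=-9.0000 theta=-0.1000
After 1 (propagate distance d=40): x=-13.0000 theta=-0.1000
After 2 (thin lens f=28): x=-13.0000 theta=51/140 (≈0.3643)
After 3 (propagate distance d=25): x=-109/28 (≈-3.8929) theta=51/140 (≈0.3643)
After 4 (thin lens f=44): x=-109/28 (≈-3.8929) theta=2789/6160 (≈0.4528)
After 5 (propagate distance d=21 (to screen)): x=34589/6160 (≈5.6151) theta=2789/6160 (≈0.4528)
Rounded to 4 decimal places: x = 5.6151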